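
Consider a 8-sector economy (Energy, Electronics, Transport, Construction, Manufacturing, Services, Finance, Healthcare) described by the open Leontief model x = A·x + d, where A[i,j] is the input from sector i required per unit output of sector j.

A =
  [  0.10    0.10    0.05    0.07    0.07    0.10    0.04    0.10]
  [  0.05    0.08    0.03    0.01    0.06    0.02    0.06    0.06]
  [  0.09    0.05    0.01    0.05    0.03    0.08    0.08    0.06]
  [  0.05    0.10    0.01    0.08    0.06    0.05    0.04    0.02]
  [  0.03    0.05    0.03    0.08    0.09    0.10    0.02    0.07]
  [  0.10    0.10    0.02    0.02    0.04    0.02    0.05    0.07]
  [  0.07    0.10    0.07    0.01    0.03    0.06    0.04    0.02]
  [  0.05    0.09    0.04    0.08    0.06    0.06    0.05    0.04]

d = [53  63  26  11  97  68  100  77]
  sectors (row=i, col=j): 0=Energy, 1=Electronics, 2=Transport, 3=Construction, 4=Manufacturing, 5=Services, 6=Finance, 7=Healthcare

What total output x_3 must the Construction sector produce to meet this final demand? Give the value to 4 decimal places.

Form M = I − A:
  [  0.90   -0.10   -0.05   -0.07   -0.07   -0.10   -0.04   -0.10]
  [ -0.05    0.92   -0.03   -0.01   -0.06   -0.02   -0.06   -0.06]
  [ -0.09   -0.05    0.99   -0.05   -0.03   -0.08   -0.08   -0.06]
  [ -0.05   -0.10   -0.01    0.92   -0.06   -0.05   -0.04   -0.02]
  [ -0.03   -0.05   -0.03   -0.08    0.91   -0.10   -0.02   -0.07]
  [ -0.10   -0.10   -0.02   -0.02   -0.04    0.98   -0.05   -0.07]
  [ -0.07   -0.10   -0.07   -0.01   -0.03   -0.06    0.96   -0.02]
  [ -0.05   -0.09   -0.04   -0.08   -0.06   -0.06   -0.05    0.96]
Leontief inverse L = M⁻¹:
  [  1.1779    0.1990    0.0878    0.1277    0.1366    0.1679    0.0945    0.1675]
  [  0.0936    1.1362    0.0543    0.0419    0.0989    0.0610    0.0916    0.0986]
  [  0.1478    0.1237    1.0398    0.0892    0.0763    0.1286    0.1181    0.1074]
  [  0.0972    0.1632    0.0338    1.1151    0.1034    0.0917    0.0737    0.0614]
  [  0.0849    0.1218    0.0557    0.1240    1.1397    0.1491    0.0586    0.1177]
  [  0.1520    0.1669    0.0483    0.0577    0.0855    1.0674    0.0866    0.1163]
  [  0.1218    0.1612    0.0944    0.0418    0.0701    0.1026    1.0766    0.0646]
  [  0.1055    0.1621    0.0672    0.1208    0.1084    0.1088    0.0897    1.0872]
Total output x = L · d:
  x_0 = 1.1779·53 + 0.1990·63 + 0.0878·26 + 0.1277·11 + 0.1366·97 + 0.1679·68 + 0.0945·100 + 0.1675·77 = 125.6582
  x_1 = 0.0936·53 + 1.1362·63 + 0.0543·26 + 0.0419·11 + 0.0989·97 + 0.0610·68 + 0.0916·100 + 0.0986·77 = 108.9003
  x_2 = 0.1478·53 + 0.1237·63 + 1.0398·26 + 0.0892·11 + 0.0763·97 + 0.1286·68 + 0.1181·100 + 0.1074·77 = 79.8775
  x_3 = 0.0972·53 + 0.1632·63 + 0.0338·26 + 1.1151·11 + 0.1034·97 + 0.0917·68 + 0.0737·100 + 0.0614·77 = 56.9371
  x_4 = 0.0849·53 + 0.1218·63 + 0.0557·26 + 0.1240·11 + 1.1397·97 + 0.1491·68 + 0.0586·100 + 0.1177·77 = 150.5978
  x_5 = 0.1520·53 + 0.1669·63 + 0.0483·26 + 0.0577·11 + 0.0855·97 + 1.0674·68 + 0.0866·100 + 0.1163·77 = 118.9554
  x_6 = 0.1218·53 + 0.1612·63 + 0.0944·26 + 0.0418·11 + 0.0701·97 + 0.1026·68 + 1.0766·100 + 0.0646·77 = 145.9290
  x_7 = 0.1055·53 + 0.1621·63 + 0.0672·26 + 0.1208·11 + 0.1084·97 + 0.1088·68 + 0.0897·100 + 1.0872·77 = 129.4830

56.9371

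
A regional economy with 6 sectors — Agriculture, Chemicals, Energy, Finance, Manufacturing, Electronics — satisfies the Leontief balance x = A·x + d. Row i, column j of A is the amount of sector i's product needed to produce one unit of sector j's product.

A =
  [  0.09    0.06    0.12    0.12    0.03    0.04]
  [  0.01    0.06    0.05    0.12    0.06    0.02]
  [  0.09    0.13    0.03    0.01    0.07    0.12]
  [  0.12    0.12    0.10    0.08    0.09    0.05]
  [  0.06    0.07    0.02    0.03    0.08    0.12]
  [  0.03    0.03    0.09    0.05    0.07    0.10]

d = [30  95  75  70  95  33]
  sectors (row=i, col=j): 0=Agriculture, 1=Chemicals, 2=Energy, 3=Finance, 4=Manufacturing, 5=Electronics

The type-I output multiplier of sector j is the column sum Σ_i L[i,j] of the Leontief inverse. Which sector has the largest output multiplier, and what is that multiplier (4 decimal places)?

Chemicals (1.8089)

Form M = I − A:
  [  0.91   -0.06   -0.12   -0.12   -0.03   -0.04]
  [ -0.01    0.94   -0.05   -0.12   -0.06   -0.02]
  [ -0.09   -0.13    0.97   -0.01   -0.07   -0.12]
  [ -0.12   -0.12   -0.10    0.92   -0.09   -0.05]
  [ -0.06   -0.07   -0.02   -0.03    0.92   -0.12]
  [ -0.03   -0.03   -0.09   -0.05   -0.07    0.90]
Leontief inverse L = M⁻¹:
  [  1.1501    0.1301    0.1782    0.1770    0.0844    0.0988]
  [  0.0504    1.1089    0.0875    0.1588    0.1008    0.0608]
  [  0.1311    0.1807    1.0818    0.0657    0.1180    0.1735]
  [  0.1842    0.1966    0.1657    1.1499    0.1530    0.1189]
  [  0.0969    0.1135    0.0643    0.0739    1.1225    0.1692]
  [  0.0709    0.0791    0.1312    0.0874    0.1138    1.1535]
Total output x = L · d:
  x_0 = 1.1501·30 + 0.1301·95 + 0.1782·75 + 0.1770·70 + 0.0844·95 + 0.0988·33 = 83.8950
  x_1 = 0.0504·30 + 1.1089·95 + 0.0875·75 + 0.1588·70 + 0.1008·95 + 0.0608·33 = 136.1077
  x_2 = 0.1311·30 + 0.1807·95 + 1.0818·75 + 0.0657·70 + 0.1180·95 + 0.1735·33 = 123.7649
  x_3 = 0.1842·30 + 0.1966·95 + 0.1657·75 + 1.1499·70 + 0.1530·95 + 0.1189·33 = 135.5795
  x_4 = 0.0969·30 + 0.1135·95 + 0.0643·75 + 0.0739·70 + 1.1225·95 + 0.1692·33 = 135.9147
  x_5 = 0.0709·30 + 0.0791·95 + 0.1312·75 + 0.0874·70 + 0.1138·95 + 1.1535·33 = 74.4799
Output multipliers (column sums of L):
  Agriculture: 1.6837
  Chemicals: 1.8089
  Energy: 1.7086
  Finance: 1.7127
  Manufacturing: 1.6924
  Electronics: 1.7748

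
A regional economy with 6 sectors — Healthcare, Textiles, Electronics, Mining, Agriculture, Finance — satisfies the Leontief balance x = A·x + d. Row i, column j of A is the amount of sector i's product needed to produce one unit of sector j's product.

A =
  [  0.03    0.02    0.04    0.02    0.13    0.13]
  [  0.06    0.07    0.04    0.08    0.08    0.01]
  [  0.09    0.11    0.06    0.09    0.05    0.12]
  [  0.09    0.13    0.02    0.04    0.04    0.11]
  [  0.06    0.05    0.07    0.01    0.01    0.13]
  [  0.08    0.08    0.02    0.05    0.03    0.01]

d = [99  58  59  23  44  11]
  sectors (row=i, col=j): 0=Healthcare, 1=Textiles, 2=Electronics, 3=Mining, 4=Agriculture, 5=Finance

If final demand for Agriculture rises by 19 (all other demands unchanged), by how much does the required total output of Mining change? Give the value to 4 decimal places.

1.5557

Form M = I − A:
  [  0.97   -0.02   -0.04   -0.02   -0.13   -0.13]
  [ -0.06    0.93   -0.04   -0.08   -0.08   -0.01]
  [ -0.09   -0.11    0.94   -0.09   -0.05   -0.12]
  [ -0.09   -0.13   -0.02    0.96   -0.04   -0.11]
  [ -0.06   -0.05   -0.07   -0.01    0.99   -0.13]
  [ -0.08   -0.08   -0.02   -0.05   -0.03    0.99]
Leontief inverse L = M⁻¹:
  [  1.0687    0.0601    0.0642    0.0440    0.1555    0.1740]
  [  0.0959    1.1104    0.0631    0.1046    0.1115    0.0577]
  [  0.1449    0.1712    1.0912    0.1300    0.0987    0.1804]
  [  0.1324    0.1758    0.0453    1.0722    0.0819    0.1545]
  [  0.0952    0.0880    0.0896    0.0372    1.0407    0.1650]
  [  0.1066    0.1096    0.0373    0.0699    0.0592    1.0453]
Total output x = L · d:
  x_0 = 1.0687·99 + 0.0601·58 + 0.0642·59 + 0.0440·23 + 0.1555·44 + 0.1740·11 = 122.8372
  x_1 = 0.0959·99 + 1.1104·58 + 0.0631·59 + 0.1046·23 + 0.1115·44 + 0.0577·11 = 85.5639
  x_2 = 0.1449·99 + 0.1712·58 + 1.0912·59 + 0.1300·23 + 0.0987·44 + 0.1804·11 = 97.9729
  x_3 = 0.1324·99 + 0.1758·58 + 0.0453·59 + 1.0722·23 + 0.0819·44 + 0.1545·11 = 55.9374
  x_4 = 0.0952·99 + 0.0880·58 + 0.0896·59 + 0.0372·23 + 1.0407·44 + 0.1650·11 = 68.2759
  x_5 = 0.1066·99 + 0.1096·58 + 0.0373·59 + 0.0699·23 + 0.0592·44 + 1.0453·11 = 34.8249
Δx_3 = L[3,4] · Δd_4 = 0.0819 · 19 = 1.5557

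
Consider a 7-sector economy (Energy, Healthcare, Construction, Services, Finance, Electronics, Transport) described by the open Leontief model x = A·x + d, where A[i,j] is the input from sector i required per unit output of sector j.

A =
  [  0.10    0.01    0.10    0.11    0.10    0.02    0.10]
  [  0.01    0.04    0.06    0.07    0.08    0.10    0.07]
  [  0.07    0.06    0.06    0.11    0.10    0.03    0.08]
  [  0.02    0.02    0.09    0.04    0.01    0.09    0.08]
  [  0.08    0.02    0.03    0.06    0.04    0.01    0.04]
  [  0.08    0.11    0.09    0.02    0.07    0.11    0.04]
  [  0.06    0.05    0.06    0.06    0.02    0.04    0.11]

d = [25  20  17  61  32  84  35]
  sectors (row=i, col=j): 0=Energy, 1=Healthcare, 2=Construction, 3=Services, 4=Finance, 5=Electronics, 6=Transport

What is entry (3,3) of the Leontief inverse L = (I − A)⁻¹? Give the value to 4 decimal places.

Form M = I − A:
  [  0.90   -0.01   -0.10   -0.11   -0.10   -0.02   -0.10]
  [ -0.01    0.96   -0.06   -0.07   -0.08   -0.10   -0.07]
  [ -0.07   -0.06    0.94   -0.11   -0.10   -0.03   -0.08]
  [ -0.02   -0.02   -0.09    0.96   -0.01   -0.09   -0.08]
  [ -0.08   -0.02   -0.03   -0.06    0.96   -0.01   -0.04]
  [ -0.08   -0.11   -0.09   -0.02   -0.07    0.89   -0.04]
  [ -0.06   -0.05   -0.06   -0.06   -0.02   -0.04    0.89]
Leontief inverse L = M⁻¹:
  [  1.1592    0.0457    0.1653    0.1768    0.1519    0.0642    0.1743]
  [  0.0551    1.0771    0.1113    0.1159    0.1214    0.1446    0.1233]
  [  0.1217    0.0943    1.1204    0.1692    0.1476    0.0765    0.1471]
  [  0.0593    0.0539    0.1352    1.0816    0.0480    0.1276    0.1282]
  [  0.1110    0.0376    0.0658    0.0954    1.0683    0.0342    0.0795]
  [  0.1380    0.1546    0.1551    0.0840    0.1314    1.1641    0.1074]
  [  0.1021    0.0814    0.1105    0.1087    0.0602    0.0793    1.1674]
Total output x = L · d:
  x_0 = 1.1592·25 + 0.0457·20 + 0.1653·17 + 0.1768·61 + 0.1519·32 + 0.0642·84 + 0.1743·35 = 59.8445
  x_1 = 0.0551·25 + 1.0771·20 + 0.1113·17 + 0.1159·61 + 0.1214·32 + 0.1446·84 + 0.1233·35 = 52.2325
  x_2 = 0.1217·25 + 0.0943·20 + 1.1204·17 + 0.1692·61 + 0.1476·32 + 0.0765·84 + 0.1471·35 = 50.5948
  x_3 = 0.0593·25 + 0.0539·20 + 0.1352·17 + 1.0816·61 + 0.0480·32 + 0.1276·84 + 0.1282·35 = 87.5765
  x_4 = 0.1110·25 + 0.0376·20 + 0.0658·17 + 0.0954·61 + 1.0683·32 + 0.0342·84 + 0.0795·35 = 50.3027
  x_5 = 0.1380·25 + 0.1546·20 + 0.1551·17 + 0.0840·61 + 0.1314·32 + 1.1641·84 + 0.1074·35 = 120.0503
  x_6 = 0.1021·25 + 0.0814·20 + 0.1105·17 + 0.1087·61 + 0.0602·32 + 0.0793·84 + 1.1674·35 = 62.1356

L[3,3] = 1.0816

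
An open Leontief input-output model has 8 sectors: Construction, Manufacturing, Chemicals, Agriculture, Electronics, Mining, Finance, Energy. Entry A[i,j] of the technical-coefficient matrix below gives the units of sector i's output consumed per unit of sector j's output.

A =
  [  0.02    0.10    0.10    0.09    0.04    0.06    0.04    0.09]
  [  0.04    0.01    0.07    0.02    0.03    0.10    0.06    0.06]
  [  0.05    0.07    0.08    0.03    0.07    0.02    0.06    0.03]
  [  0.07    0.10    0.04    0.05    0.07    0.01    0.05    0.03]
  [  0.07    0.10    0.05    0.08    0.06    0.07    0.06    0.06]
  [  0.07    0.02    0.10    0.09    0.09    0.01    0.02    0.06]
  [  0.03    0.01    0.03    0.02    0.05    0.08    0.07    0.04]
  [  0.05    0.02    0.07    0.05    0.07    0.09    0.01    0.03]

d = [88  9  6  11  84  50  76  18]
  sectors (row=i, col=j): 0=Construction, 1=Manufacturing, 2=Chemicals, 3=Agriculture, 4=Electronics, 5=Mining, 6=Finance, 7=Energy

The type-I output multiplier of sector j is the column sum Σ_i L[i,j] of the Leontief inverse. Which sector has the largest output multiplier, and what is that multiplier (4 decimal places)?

Form M = I − A:
  [  0.98   -0.10   -0.10   -0.09   -0.04   -0.06   -0.04   -0.09]
  [ -0.04    0.99   -0.07   -0.02   -0.03   -0.10   -0.06   -0.06]
  [ -0.05   -0.07    0.92   -0.03   -0.07   -0.02   -0.06   -0.03]
  [ -0.07   -0.10   -0.04    0.95   -0.07   -0.01   -0.05   -0.03]
  [ -0.07   -0.10   -0.05   -0.08    0.94   -0.07   -0.06   -0.06]
  [ -0.07   -0.02   -0.10   -0.09   -0.09    0.99   -0.02   -0.06]
  [ -0.03   -0.01   -0.03   -0.02   -0.05   -0.08    0.93   -0.04]
  [ -0.05   -0.02   -0.07   -0.05   -0.07   -0.09   -0.01    0.97]
Leontief inverse L = M⁻¹:
  [  1.0689    0.1490    0.1637    0.1371    0.0976    0.1104    0.0836    0.1340]
  [  0.0754    1.0451    0.1190    0.0587    0.0744    0.1342    0.0902    0.0938]
  [  0.0856    0.1101    1.1285    0.0669    0.1121    0.0615    0.0965    0.0664]
  [  0.1062    0.1417    0.0898    1.0886    0.1118    0.0548    0.0872    0.0690]
  [  0.1191    0.1523    0.1162    0.1320    1.1178    0.1238    0.1055    0.1093]
  [  0.1128    0.0741    0.1554    0.1352    0.1403    1.0528    0.0597    0.1003]
  [  0.0602    0.0399    0.0697    0.0533    0.0871    0.1107    1.0965    0.0693]
  [  0.0880    0.0628    0.1205    0.0918    0.1150    0.1235    0.0421    1.0660]
Total output x = L · d:
  x_0 = 1.0689·88 + 0.1490·9 + 0.1637·6 + 0.1371·11 + 0.0976·84 + 0.1104·50 + 0.0836·76 + 0.1340·18 = 120.3816
  x_1 = 0.0754·88 + 1.0451·9 + 0.1190·6 + 0.0587·11 + 0.0744·84 + 0.1342·50 + 0.0902·76 + 0.0938·18 = 38.9017
  x_2 = 0.0856·88 + 0.1101·9 + 1.1285·6 + 0.0669·11 + 0.1121·84 + 0.0615·50 + 0.0965·76 + 0.0664·18 = 37.0545
  x_3 = 0.1062·88 + 0.1417·9 + 0.0898·6 + 1.0886·11 + 0.1118·84 + 0.0548·50 + 0.0872·76 + 0.0690·18 = 43.1309
  x_4 = 0.1191·88 + 0.1523·9 + 0.1162·6 + 0.1320·11 + 1.1178·84 + 0.1238·50 + 0.1055·76 + 0.1093·18 = 124.0699
  x_5 = 0.1128·88 + 0.0741·9 + 0.1554·6 + 0.1352·11 + 0.1403·84 + 1.0528·50 + 0.0597·76 + 0.1003·18 = 83.7736
  x_6 = 0.0602·88 + 0.0399·9 + 0.0697·6 + 0.0533·11 + 0.0871·84 + 0.1107·50 + 1.0965·76 + 0.0693·18 = 104.0973
  x_7 = 0.0880·88 + 0.0628·9 + 0.1205·6 + 0.0918·11 + 0.1150·84 + 0.1235·50 + 0.0421·76 + 1.0660·18 = 48.2608
Output multipliers (column sums of L):
  Construction: 1.7161
  Manufacturing: 1.7749
  Chemicals: 1.9628
  Agriculture: 1.7636
  Electronics: 1.8562
  Mining: 1.7716
  Finance: 1.6613
  Energy: 1.7081

Chemicals (1.9628)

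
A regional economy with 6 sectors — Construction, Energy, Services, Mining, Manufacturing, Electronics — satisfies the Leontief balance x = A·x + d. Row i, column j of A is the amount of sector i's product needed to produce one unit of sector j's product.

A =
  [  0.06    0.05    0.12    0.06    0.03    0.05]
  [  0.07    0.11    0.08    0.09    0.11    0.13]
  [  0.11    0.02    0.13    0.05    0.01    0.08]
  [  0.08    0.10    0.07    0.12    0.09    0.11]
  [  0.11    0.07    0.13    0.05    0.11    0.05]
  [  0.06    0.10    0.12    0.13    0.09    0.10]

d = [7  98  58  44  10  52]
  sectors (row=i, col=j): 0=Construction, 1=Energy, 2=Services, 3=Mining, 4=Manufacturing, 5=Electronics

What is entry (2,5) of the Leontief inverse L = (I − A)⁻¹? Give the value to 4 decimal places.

Form M = I − A:
  [  0.94   -0.05   -0.12   -0.06   -0.03   -0.05]
  [ -0.07    0.89   -0.08   -0.09   -0.11   -0.13]
  [ -0.11   -0.02    0.87   -0.05   -0.01   -0.08]
  [ -0.08   -0.10   -0.07    0.88   -0.09   -0.11]
  [ -0.11   -0.07   -0.13   -0.05    0.89   -0.05]
  [ -0.06   -0.10   -0.12   -0.13   -0.09    0.90]
Leontief inverse L = M⁻¹:
  [  1.1209    0.0995    0.2003    0.1190    0.0758    0.1132]
  [  0.1692    1.2018    0.2119    0.1928    0.2000    0.2365]
  [  0.1728    0.0702    1.2168    0.1125    0.0542    0.1447]
  [  0.1751    0.1892    0.1955    1.2203    0.1765    0.2134]
  [  0.1960    0.1384    0.2443    0.1280    1.1765    0.1336]
  [  0.1615    0.1907    0.2518    0.2334    0.1776    1.2084]
Total output x = L · d:
  x_0 = 1.1209·7 + 0.0995·98 + 0.2003·58 + 0.1190·44 + 0.0758·10 + 0.1132·52 = 41.0983
  x_1 = 0.1692·7 + 1.2018·98 + 0.2119·58 + 0.1928·44 + 0.2000·10 + 0.2365·52 = 154.0347
  x_2 = 0.1728·7 + 0.0702·98 + 1.2168·58 + 0.1125·44 + 0.0542·10 + 0.1447·52 = 91.6826
  x_3 = 0.1751·7 + 0.1892·98 + 0.1955·58 + 1.2203·44 + 0.1765·10 + 0.2134·52 = 97.6632
  x_4 = 0.1960·7 + 0.1384·98 + 0.2443·58 + 0.1280·44 + 1.1765·10 + 0.1336·52 = 53.4501
  x_5 = 0.1615·7 + 0.1907·98 + 0.2518·58 + 0.2334·44 + 0.1776·10 + 1.2084·52 = 109.3089

L[2,5] = 0.1447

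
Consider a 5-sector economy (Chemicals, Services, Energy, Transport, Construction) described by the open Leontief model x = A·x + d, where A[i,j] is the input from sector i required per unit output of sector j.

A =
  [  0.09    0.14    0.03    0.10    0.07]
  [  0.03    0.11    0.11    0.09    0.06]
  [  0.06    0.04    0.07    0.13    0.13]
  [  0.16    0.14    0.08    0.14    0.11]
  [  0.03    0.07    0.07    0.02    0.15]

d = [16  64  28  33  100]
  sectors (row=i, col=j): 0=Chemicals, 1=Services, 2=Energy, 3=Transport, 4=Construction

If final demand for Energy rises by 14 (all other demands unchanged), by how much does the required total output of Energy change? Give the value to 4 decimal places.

15.7760

Form M = I − A:
  [  0.91   -0.14   -0.03   -0.10   -0.07]
  [ -0.03    0.89   -0.11   -0.09   -0.06]
  [ -0.06   -0.04    0.93   -0.13   -0.13]
  [ -0.16   -0.14   -0.08    0.86   -0.11]
  [ -0.03   -0.07   -0.07   -0.02    0.85]
Leontief inverse L = M⁻¹:
  [  1.1475    0.2234    0.0894    0.1737    0.1464]
  [  0.0828    1.1802    0.1664    0.1615    0.1365]
  [  0.1208    0.1185    1.1269    0.2018    0.2168]
  [  0.2463    0.2602    0.1631    1.2485    0.2252]
  [  0.0631    0.1210    0.1135    0.0654    1.2160]
Total output x = L · d:
  x_0 = 1.1475·16 + 0.2234·64 + 0.0894·28 + 0.1737·33 + 0.1464·100 = 55.5355
  x_1 = 0.0828·16 + 1.1802·64 + 0.1664·28 + 0.1615·33 + 0.1365·100 = 100.4952
  x_2 = 0.1208·16 + 0.1185·64 + 1.1269·28 + 0.2018·33 + 0.2168·100 = 69.4038
  x_3 = 0.2463·16 + 0.2602·64 + 0.1631·28 + 1.2485·33 + 0.2252·100 = 88.8758
  x_4 = 0.0631·16 + 0.1210·64 + 0.1135·28 + 0.0654·33 + 1.2160·100 = 135.6900
Δx_2 = L[2,2] · Δd_2 = 1.1269 · 14 = 15.7760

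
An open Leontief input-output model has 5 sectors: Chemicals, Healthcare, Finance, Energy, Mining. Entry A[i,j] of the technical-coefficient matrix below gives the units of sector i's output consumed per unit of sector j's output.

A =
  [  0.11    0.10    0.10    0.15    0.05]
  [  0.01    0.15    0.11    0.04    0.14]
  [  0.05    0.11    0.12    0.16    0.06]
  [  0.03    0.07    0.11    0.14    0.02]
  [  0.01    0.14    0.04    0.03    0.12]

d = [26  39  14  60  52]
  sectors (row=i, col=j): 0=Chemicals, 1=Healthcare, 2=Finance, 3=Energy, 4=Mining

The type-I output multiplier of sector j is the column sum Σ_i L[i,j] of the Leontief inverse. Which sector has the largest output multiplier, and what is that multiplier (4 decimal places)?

Form M = I − A:
  [  0.89   -0.10   -0.10   -0.15   -0.05]
  [ -0.01    0.85   -0.11   -0.04   -0.14]
  [ -0.05   -0.11    0.88   -0.16   -0.06]
  [ -0.03   -0.07   -0.11    0.86   -0.02]
  [ -0.01   -0.14   -0.04   -0.03    0.88]
Leontief inverse L = M⁻¹:
  [  1.1463    0.1992    0.1915    0.2489    0.1155]
  [  0.0302    1.2476    0.1822    0.1047    0.2150]
  [  0.0802    0.2074    1.2087    0.2529    0.1257]
  [  0.0532    0.1400    0.1783    1.2140    0.0650]
  [  0.0233    0.2150    0.0922    0.0724    1.1798]
Total output x = L · d:
  x_0 = 1.1463·26 + 0.1992·39 + 0.1915·14 + 0.2489·60 + 0.1155·52 = 61.1906
  x_1 = 0.0302·26 + 1.2476·39 + 0.1822·14 + 0.1047·60 + 0.2150·52 = 69.4578
  x_2 = 0.0802·26 + 0.2074·39 + 1.2087·14 + 0.2529·60 + 0.1257·52 = 48.8052
  x_3 = 0.0532·26 + 0.1400·39 + 0.1783·14 + 1.2140·60 + 0.0650·52 = 85.5648
  x_4 = 0.0233·26 + 0.2150·39 + 0.0922·14 + 0.0724·60 + 1.1798·52 = 75.9718
Output multipliers (column sums of L):
  Chemicals: 1.3332
  Healthcare: 2.0092
  Finance: 1.8529
  Energy: 1.8928
  Mining: 1.7011

Healthcare (2.0092)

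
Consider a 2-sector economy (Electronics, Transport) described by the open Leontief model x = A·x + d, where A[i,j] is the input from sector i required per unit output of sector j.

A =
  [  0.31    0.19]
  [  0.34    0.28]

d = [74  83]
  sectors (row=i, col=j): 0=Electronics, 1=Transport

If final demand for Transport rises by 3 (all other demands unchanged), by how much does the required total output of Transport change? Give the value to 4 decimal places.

Form M = I − A:
  [  0.69   -0.19]
  [ -0.34    0.72]
Leontief inverse L = M⁻¹:
  [  1.6659    0.4396]
  [  0.7867    1.5965]
Total output x = L · d:
  x_0 = 1.6659·74 + 0.4396·83 = 159.7640
  x_1 = 0.7867·74 + 1.5965·83 = 190.7219
Δx_1 = L[1,1] · Δd_1 = 1.5965 · 3 = 4.7894

4.7894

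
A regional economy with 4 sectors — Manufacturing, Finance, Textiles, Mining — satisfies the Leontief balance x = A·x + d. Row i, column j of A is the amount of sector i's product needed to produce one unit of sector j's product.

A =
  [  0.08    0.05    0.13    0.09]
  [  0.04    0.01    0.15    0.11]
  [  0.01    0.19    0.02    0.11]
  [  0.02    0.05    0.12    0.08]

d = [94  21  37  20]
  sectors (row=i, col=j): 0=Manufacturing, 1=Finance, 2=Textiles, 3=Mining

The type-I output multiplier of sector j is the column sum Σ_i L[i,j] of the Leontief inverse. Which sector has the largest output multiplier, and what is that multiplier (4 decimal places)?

Form M = I − A:
  [  0.92   -0.05   -0.13   -0.09]
  [ -0.04    0.99   -0.15   -0.11]
  [ -0.01   -0.19    0.98   -0.11]
  [ -0.02   -0.05   -0.12    0.92]
Leontief inverse L = M⁻¹:
  [  1.0961    0.0965    0.1773    0.1400]
  [  0.0513    1.0564    0.1873    0.1537]
  [  0.0245    0.2156    1.0759    0.1568]
  [  0.0298    0.0876    0.1544    1.1188]
Total output x = L · d:
  x_0 = 1.0961·94 + 0.0965·21 + 0.1773·37 + 0.1400·20 = 114.4204
  x_1 = 0.0513·94 + 1.0564·21 + 0.1873·37 + 0.1537·20 = 37.0131
  x_2 = 0.0245·94 + 0.2156·21 + 1.0759·37 + 0.1568·20 = 49.7725
  x_3 = 0.0298·94 + 0.0876·21 + 0.1544·37 + 1.1188·20 = 32.7302
Output multipliers (column sums of L):
  Manufacturing: 1.2017
  Finance: 1.4561
  Textiles: 1.5949
  Mining: 1.5693

Textiles (1.5949)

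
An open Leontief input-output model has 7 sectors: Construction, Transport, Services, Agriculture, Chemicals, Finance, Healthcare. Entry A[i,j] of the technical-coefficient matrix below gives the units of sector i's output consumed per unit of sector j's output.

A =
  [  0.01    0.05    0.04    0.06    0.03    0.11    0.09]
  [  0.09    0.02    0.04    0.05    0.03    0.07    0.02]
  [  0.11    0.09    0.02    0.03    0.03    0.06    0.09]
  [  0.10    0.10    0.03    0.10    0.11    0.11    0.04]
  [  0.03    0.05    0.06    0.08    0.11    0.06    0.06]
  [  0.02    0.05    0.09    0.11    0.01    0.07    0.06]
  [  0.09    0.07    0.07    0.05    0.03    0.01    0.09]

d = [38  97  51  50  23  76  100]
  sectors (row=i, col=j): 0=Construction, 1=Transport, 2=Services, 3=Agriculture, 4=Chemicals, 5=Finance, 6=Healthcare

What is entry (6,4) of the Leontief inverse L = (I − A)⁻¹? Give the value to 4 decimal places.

Form M = I − A:
  [  0.99   -0.05   -0.04   -0.06   -0.03   -0.11   -0.09]
  [ -0.09    0.98   -0.04   -0.05   -0.03   -0.07   -0.02]
  [ -0.11   -0.09    0.98   -0.03   -0.03   -0.06   -0.09]
  [ -0.10   -0.10   -0.03    0.90   -0.11   -0.11   -0.04]
  [ -0.03   -0.05   -0.06   -0.08    0.89   -0.06   -0.06]
  [ -0.02   -0.05   -0.09   -0.11   -0.01    0.93   -0.06]
  [ -0.09   -0.07   -0.07   -0.05   -0.03   -0.01    0.91]
Leontief inverse L = M⁻¹:
  [  1.0554    0.0928    0.0777    0.1099    0.0611    0.1552    0.1332]
  [  0.1220    1.0550    0.0688    0.0911    0.0565    0.1133    0.0572]
  [  0.1542    0.1318    1.0583    0.0796    0.0610    0.1113    0.1377]
  [  0.1610    0.1613    0.0838    1.1769    0.1647    0.1875    0.1027]
  [  0.0815    0.1001    0.1008    0.1373    1.1551    0.1156    0.1101]
  [  0.0730    0.0990    0.1255    0.1618    0.0462    1.1227    0.1060]
  [  0.1380    0.1137    0.1037    0.0950    0.0627    0.0591    1.1375]
Total output x = L · d:
  x_0 = 1.0554·38 + 0.0928·97 + 0.0777·51 + 0.1099·50 + 0.0611·23 + 0.1552·76 + 0.1332·100 = 85.0822
  x_1 = 0.1220·38 + 1.0550·97 + 0.0688·51 + 0.0911·50 + 0.0565·23 + 0.1133·76 + 0.0572·100 = 130.6636
  x_2 = 0.1542·38 + 0.1318·97 + 1.0583·51 + 0.0796·50 + 0.0610·23 + 0.1113·76 + 0.1377·100 = 100.2243
  x_3 = 0.1610·38 + 0.1613·97 + 0.0838·51 + 1.1769·50 + 0.1647·23 + 0.1875·76 + 0.1027·100 = 113.1925
  x_4 = 0.0815·38 + 0.1001·97 + 0.1008·51 + 0.1373·50 + 1.1551·23 + 0.1156·76 + 0.1101·100 = 71.1740
  x_5 = 0.0730·38 + 0.0990·97 + 0.1255·51 + 0.1618·50 + 0.0462·23 + 1.1227·76 + 0.1060·100 = 123.8467
  x_6 = 0.1380·38 + 0.1137·97 + 0.1037·51 + 0.0950·50 + 0.0627·23 + 0.0591·76 + 1.1375·100 = 145.9922

L[6,4] = 0.0627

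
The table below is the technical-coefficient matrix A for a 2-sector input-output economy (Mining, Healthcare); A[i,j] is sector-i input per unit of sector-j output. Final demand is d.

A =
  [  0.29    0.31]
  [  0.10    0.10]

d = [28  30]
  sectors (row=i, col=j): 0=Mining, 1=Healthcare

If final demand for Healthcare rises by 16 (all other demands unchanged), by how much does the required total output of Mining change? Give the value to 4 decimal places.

8.1579

Form M = I − A:
  [  0.71   -0.31]
  [ -0.10    0.90]
Leontief inverse L = M⁻¹:
  [  1.4803    0.5099]
  [  0.1645    1.1678]
Total output x = L · d:
  x_0 = 1.4803·28 + 0.5099·30 = 56.7434
  x_1 = 0.1645·28 + 1.1678·30 = 39.6382
Δx_0 = L[0,1] · Δd_1 = 0.5099 · 16 = 8.1579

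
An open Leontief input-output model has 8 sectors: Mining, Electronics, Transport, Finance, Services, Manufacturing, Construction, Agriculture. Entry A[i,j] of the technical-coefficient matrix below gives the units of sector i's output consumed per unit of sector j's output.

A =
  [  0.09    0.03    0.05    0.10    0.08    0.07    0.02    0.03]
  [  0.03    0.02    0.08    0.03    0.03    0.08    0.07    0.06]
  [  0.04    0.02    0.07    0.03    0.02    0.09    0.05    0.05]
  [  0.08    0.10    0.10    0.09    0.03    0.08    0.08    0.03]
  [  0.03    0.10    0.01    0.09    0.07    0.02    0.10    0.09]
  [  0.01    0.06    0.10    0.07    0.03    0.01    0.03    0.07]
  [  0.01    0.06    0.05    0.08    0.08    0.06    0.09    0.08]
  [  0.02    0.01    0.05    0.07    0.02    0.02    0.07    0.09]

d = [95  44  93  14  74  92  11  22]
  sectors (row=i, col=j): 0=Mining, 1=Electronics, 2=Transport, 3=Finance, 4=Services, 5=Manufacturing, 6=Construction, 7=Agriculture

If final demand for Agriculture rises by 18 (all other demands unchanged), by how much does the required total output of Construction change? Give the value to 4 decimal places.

Form M = I − A:
  [  0.91   -0.03   -0.05   -0.10   -0.08   -0.07   -0.02   -0.03]
  [ -0.03    0.98   -0.08   -0.03   -0.03   -0.08   -0.07   -0.06]
  [ -0.04   -0.02    0.93   -0.03   -0.02   -0.09   -0.05   -0.05]
  [ -0.08   -0.10   -0.10    0.91   -0.03   -0.08   -0.08   -0.03]
  [ -0.03   -0.10   -0.01   -0.09    0.93   -0.02   -0.10   -0.09]
  [ -0.01   -0.06   -0.10   -0.07   -0.03    0.99   -0.03   -0.07]
  [ -0.01   -0.06   -0.05   -0.08   -0.08   -0.06    0.91   -0.08]
  [ -0.02   -0.01   -0.05   -0.07   -0.02   -0.02   -0.07    0.91]
Leontief inverse L = M⁻¹:
  [  1.1284    0.0782    0.1073    0.1637    0.1191    0.1176    0.0743    0.0810]
  [  0.0540    1.0540    0.1271    0.0780    0.0598    0.1171    0.1147    0.1058]
  [  0.0631    0.0511    1.1146    0.0745    0.0471    0.1242    0.0894    0.0912]
  [  0.1225    0.1522    0.1736    1.1616    0.0759    0.1429    0.1463    0.0933]
  [  0.0643    0.1489    0.0697    0.1560    1.1120    0.0711    0.1666    0.1510]
  [  0.0360    0.0913    0.1456    0.1133    0.0556    1.0504    0.0751    0.1118]
  [  0.0421    0.1093    0.1098    0.1444    0.1200    0.1087    1.1546    0.1411]
  [  0.0437    0.0415    0.0915    0.1149    0.0466    0.0547    0.1132    1.1307]
Total output x = L · d:
  x_0 = 1.1284·95 + 0.0782·44 + 0.1073·93 + 0.1637·14 + 0.1191·74 + 0.1176·92 + 0.0743·11 + 0.0810·22 = 145.1403
  x_1 = 0.0540·95 + 1.0540·44 + 0.1271·93 + 0.0780·14 + 0.0598·74 + 0.1171·92 + 0.1147·11 + 0.1058·22 = 83.2115
  x_2 = 0.0631·95 + 0.0511·44 + 1.1146·93 + 0.0745·14 + 0.0471·74 + 0.1242·92 + 0.0894·11 + 0.0912·22 = 130.8457
  x_3 = 0.1225·95 + 0.1522·44 + 0.1736·93 + 1.1616·14 + 0.0759·74 + 0.1429·92 + 0.1463·11 + 0.0933·22 = 73.1688
  x_4 = 0.0643·95 + 0.1489·44 + 0.0697·93 + 0.1560·14 + 1.1120·74 + 0.0711·92 + 0.1666·11 + 0.1510·22 = 115.3090
  x_5 = 0.0360·95 + 0.0913·44 + 0.1456·93 + 0.1133·14 + 0.0556·74 + 1.0504·92 + 0.0751·11 + 0.1118·22 = 126.5968
  x_6 = 0.0421·95 + 0.1093·44 + 0.1098·93 + 0.1444·14 + 0.1200·74 + 0.1087·92 + 1.1546·11 + 0.1411·22 = 55.7325
  x_7 = 0.0437·95 + 0.0415·44 + 0.0915·93 + 0.1149·14 + 0.0466·74 + 0.0547·92 + 0.1132·11 + 1.1307·22 = 50.7015
Δx_6 = L[6,7] · Δd_7 = 0.1411 · 18 = 2.5403

2.5403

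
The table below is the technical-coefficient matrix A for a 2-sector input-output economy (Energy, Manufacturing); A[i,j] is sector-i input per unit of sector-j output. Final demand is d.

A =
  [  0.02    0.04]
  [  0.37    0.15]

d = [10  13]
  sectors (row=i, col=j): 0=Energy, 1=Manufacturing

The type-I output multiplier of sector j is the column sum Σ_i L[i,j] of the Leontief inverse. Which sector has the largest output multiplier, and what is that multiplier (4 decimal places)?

Energy (1.4911)

Form M = I − A:
  [  0.98   -0.04]
  [ -0.37    0.85]
Leontief inverse L = M⁻¹:
  [  1.0389    0.0489]
  [  0.4522    1.1978]
Total output x = L · d:
  x_0 = 1.0389·10 + 0.0489·13 = 11.0242
  x_1 = 0.4522·10 + 1.1978·13 = 20.0929
Output multipliers (column sums of L):
  Energy: 1.4911
  Manufacturing: 1.2466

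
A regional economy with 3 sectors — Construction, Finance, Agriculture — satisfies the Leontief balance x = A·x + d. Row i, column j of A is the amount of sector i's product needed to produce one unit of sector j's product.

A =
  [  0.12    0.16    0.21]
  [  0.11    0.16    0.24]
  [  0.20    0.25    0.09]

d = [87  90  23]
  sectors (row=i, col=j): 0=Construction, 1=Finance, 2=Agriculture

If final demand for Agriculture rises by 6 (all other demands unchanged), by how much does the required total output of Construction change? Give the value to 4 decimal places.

Form M = I − A:
  [  0.88   -0.16   -0.21]
  [ -0.11    0.84   -0.24]
  [ -0.20   -0.25    0.91]
Leontief inverse L = M⁻¹:
  [  1.2689    0.3569    0.3869]
  [  0.2668    1.3669    0.4221]
  [  0.3522    0.4540    1.2999]
Total output x = L · d:
  x_0 = 1.2689·87 + 0.3569·90 + 0.3869·23 = 151.4124
  x_1 = 0.2668·87 + 1.3669·90 + 0.4221·23 = 155.9401
  x_2 = 0.3522·87 + 0.4540·90 + 1.2999·23 = 101.3928
Δx_0 = L[0,2] · Δd_2 = 0.3869 · 6 = 2.3217

2.3217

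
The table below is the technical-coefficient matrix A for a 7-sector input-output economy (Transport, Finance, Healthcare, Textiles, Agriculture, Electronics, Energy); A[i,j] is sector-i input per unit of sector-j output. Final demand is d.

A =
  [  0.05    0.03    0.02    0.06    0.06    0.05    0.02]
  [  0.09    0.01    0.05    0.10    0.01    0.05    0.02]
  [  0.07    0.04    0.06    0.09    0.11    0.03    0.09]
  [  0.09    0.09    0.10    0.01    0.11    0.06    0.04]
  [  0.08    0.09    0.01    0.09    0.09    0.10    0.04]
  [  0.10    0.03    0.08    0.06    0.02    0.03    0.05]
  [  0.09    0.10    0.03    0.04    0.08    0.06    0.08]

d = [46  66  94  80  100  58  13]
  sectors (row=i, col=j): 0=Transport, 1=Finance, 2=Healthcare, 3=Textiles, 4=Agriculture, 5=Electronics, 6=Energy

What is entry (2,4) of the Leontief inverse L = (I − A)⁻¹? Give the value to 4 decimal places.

L[2,4] = 0.1738

Form M = I − A:
  [  0.95   -0.03   -0.02   -0.06   -0.06   -0.05   -0.02]
  [ -0.09    0.99   -0.05   -0.10   -0.01   -0.05   -0.02]
  [ -0.07   -0.04    0.94   -0.09   -0.11   -0.03   -0.09]
  [ -0.09   -0.09   -0.10    0.99   -0.11   -0.06   -0.04]
  [ -0.08   -0.09   -0.01   -0.09    0.91   -0.10   -0.04]
  [ -0.10   -0.03   -0.08   -0.06   -0.02    0.97   -0.05]
  [ -0.09   -0.10   -0.03   -0.04   -0.08   -0.06    0.92]
Leontief inverse L = M⁻¹:
  [  1.0903    0.0583    0.0450    0.0911    0.0944    0.0785    0.0417]
  [  0.1342    1.0412    0.0811    0.1320    0.0518    0.0794    0.0458]
  [  0.1391    0.0932    1.1000    0.1438    0.1738    0.0809    0.1309]
  [  0.1573    0.1342    0.1379    1.0707    0.1673    0.1077    0.0795]
  [  0.1494    0.1358    0.0528    0.1436    1.1439    0.1478    0.0754]
  [  0.1488    0.0644    0.1109    0.0993    0.0664    1.0633    0.0805]
  [  0.1553    0.1438    0.0669    0.0935    0.1316    0.1058    1.1155]
Total output x = L · d:
  x_0 = 1.0903·46 + 0.0583·66 + 0.0450·94 + 0.0911·80 + 0.0944·100 + 0.0785·58 + 0.0417·13 = 80.0521
  x_1 = 0.1342·46 + 1.0412·66 + 0.0811·94 + 0.1320·80 + 0.0518·100 + 0.0794·58 + 0.0458·13 = 103.4591
  x_2 = 0.1391·46 + 0.0932·66 + 1.1000·94 + 0.1438·80 + 0.1738·100 + 0.0809·58 + 0.1309·13 = 151.2266
  x_3 = 0.1573·46 + 0.1342·66 + 0.1379·94 + 1.0707·80 + 0.1673·100 + 0.1077·58 + 0.0795·13 = 138.7079
  x_4 = 0.1494·46 + 0.1358·66 + 0.0528·94 + 0.1436·80 + 1.1439·100 + 0.1478·58 + 0.0754·13 = 156.2223
  x_5 = 0.1488·46 + 0.0644·66 + 0.1109·94 + 0.0993·80 + 0.0664·100 + 1.0633·58 + 0.0805·13 = 98.8289
  x_6 = 0.1553·46 + 0.1438·66 + 0.0669·94 + 0.0935·80 + 0.1316·100 + 0.1058·58 + 1.1155·13 = 64.1992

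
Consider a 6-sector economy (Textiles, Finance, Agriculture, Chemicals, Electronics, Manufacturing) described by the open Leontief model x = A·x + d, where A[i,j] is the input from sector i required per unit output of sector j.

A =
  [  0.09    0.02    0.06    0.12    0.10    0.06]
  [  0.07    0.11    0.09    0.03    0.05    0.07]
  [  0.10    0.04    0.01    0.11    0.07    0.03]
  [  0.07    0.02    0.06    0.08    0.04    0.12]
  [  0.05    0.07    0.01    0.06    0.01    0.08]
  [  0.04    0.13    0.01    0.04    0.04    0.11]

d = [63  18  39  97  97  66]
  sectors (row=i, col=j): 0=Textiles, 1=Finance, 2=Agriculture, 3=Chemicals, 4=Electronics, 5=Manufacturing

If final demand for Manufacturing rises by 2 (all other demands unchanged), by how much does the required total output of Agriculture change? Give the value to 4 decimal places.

0.1601

Form M = I − A:
  [  0.91   -0.02   -0.06   -0.12   -0.10   -0.06]
  [ -0.07    0.89   -0.09   -0.03   -0.05   -0.07]
  [ -0.10   -0.04    0.99   -0.11   -0.07   -0.03]
  [ -0.07   -0.02   -0.06    0.92   -0.04   -0.12]
  [ -0.05   -0.07   -0.01   -0.06    0.99   -0.08]
  [ -0.04   -0.13   -0.01   -0.04   -0.04    0.89]
Leontief inverse L = M⁻¹:
  [  1.1396    0.0618    0.0879    0.1753    0.1364    0.1206]
  [  0.1183    1.1580    0.1193    0.0784    0.0869    0.1215]
  [  0.1404    0.0728    1.0364    0.1547    0.1006    0.0800]
  [  0.1122    0.0627    0.0832    1.1259    0.0729    0.1737]
  [  0.0805    0.1041    0.0315    0.0903    1.0342    0.1198]
  [  0.0787    0.1802    0.0382    0.0757    0.0697    1.1608]
Total output x = L · d:
  x_0 = 1.1396·63 + 0.0618·18 + 0.0879·39 + 0.1753·97 + 0.1364·97 + 0.1206·66 = 114.5284
  x_1 = 0.1183·63 + 1.1580·18 + 0.1193·39 + 0.0784·97 + 0.0869·97 + 0.1215·66 = 57.0066
  x_2 = 0.1404·63 + 0.0728·18 + 1.0364·39 + 0.1547·97 + 0.1006·97 + 0.0800·66 = 80.6235
  x_3 = 0.1122·63 + 0.0627·18 + 0.0832·39 + 1.1259·97 + 0.0729·97 + 0.1737·66 = 139.1859
  x_4 = 0.0805·63 + 0.1041·18 + 0.0315·39 + 0.0903·97 + 1.0342·97 + 0.1198·66 = 125.1593
  x_5 = 0.0787·63 + 0.1802·18 + 0.0382·39 + 0.0757·97 + 0.0697·97 + 1.1608·66 = 100.4180
Δx_2 = L[2,5] · Δd_5 = 0.0800 · 2 = 0.1601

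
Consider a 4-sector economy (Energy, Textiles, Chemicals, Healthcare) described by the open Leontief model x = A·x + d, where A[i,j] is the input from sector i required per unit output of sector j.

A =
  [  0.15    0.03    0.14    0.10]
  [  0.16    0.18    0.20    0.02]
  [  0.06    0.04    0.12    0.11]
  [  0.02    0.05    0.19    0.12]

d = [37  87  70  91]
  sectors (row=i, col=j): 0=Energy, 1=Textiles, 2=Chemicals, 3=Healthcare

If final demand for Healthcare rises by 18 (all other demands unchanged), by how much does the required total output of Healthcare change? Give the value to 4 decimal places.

21.2649

Form M = I − A:
  [  0.85   -0.03   -0.14   -0.10]
  [ -0.16    0.82   -0.20   -0.02]
  [ -0.06   -0.04    0.88   -0.11]
  [ -0.02   -0.05   -0.19    0.88]
Leontief inverse L = M⁻¹:
  [  1.2102    0.0665    0.2443    0.1696]
  [  0.2627    1.2523    0.3484    0.1019]
  [  0.1025    0.0725    1.2045    0.1639]
  [  0.0646    0.0883    0.2854    1.1814]
Total output x = L · d:
  x_0 = 1.2102·37 + 0.0665·87 + 0.2443·70 + 0.1696·91 = 83.0965
  x_1 = 0.2627·37 + 1.2523·87 + 0.3484·70 + 0.1019·91 = 152.3325
  x_2 = 0.1025·37 + 0.0725·87 + 1.2045·70 + 0.1639·91 = 109.3301
  x_3 = 0.0646·37 + 0.0883·87 + 0.2854·70 + 1.1814·91 = 137.5583
Δx_3 = L[3,3] · Δd_3 = 1.1814 · 18 = 21.2649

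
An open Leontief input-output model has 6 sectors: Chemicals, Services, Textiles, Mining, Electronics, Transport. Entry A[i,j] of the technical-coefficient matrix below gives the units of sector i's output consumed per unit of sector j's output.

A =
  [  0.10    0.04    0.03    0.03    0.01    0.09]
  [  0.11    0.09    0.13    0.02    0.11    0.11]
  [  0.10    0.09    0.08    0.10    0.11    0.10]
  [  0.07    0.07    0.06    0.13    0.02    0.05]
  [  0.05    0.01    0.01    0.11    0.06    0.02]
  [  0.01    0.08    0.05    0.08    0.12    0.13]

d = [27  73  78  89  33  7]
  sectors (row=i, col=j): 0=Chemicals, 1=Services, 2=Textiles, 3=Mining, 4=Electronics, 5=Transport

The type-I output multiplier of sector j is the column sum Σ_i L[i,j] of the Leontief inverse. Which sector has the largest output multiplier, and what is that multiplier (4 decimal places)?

Form M = I − A:
  [  0.90   -0.04   -0.03   -0.03   -0.01   -0.09]
  [ -0.11    0.91   -0.13   -0.02   -0.11   -0.11]
  [ -0.10   -0.09    0.92   -0.10   -0.11   -0.10]
  [ -0.07   -0.07   -0.06    0.87   -0.02   -0.05]
  [ -0.05   -0.01   -0.01   -0.11    0.94   -0.02]
  [ -0.01   -0.08   -0.05   -0.08   -0.12    0.87]
Leontief inverse L = M⁻¹:
  [  1.1361    0.0737    0.0598    0.0664    0.0468    0.1386]
  [  0.1816    1.1521    0.1876    0.0958    0.1857    0.1958]
  [  0.1709    0.1518    1.1375    0.1796    0.1798    0.1821]
  [  0.1232    0.1174    0.1047    1.1869    0.0665    0.1094]
  [  0.0799    0.0343    0.0316    0.1485    1.0819    0.0496]
  [  0.0619    0.1310    0.0973    0.1495    0.1833    1.1964]
Total output x = L · d:
  x_0 = 1.1361·27 + 0.0737·73 + 0.0598·78 + 0.0664·89 + 0.0468·33 + 0.1386·7 = 49.1433
  x_1 = 0.1816·27 + 1.1521·73 + 0.1876·78 + 0.0958·89 + 0.1857·33 + 0.1958·7 = 119.6641
  x_2 = 0.1709·27 + 0.1518·73 + 1.1375·78 + 0.1796·89 + 0.1798·33 + 0.1821·7 = 127.6185
  x_3 = 0.1232·27 + 0.1174·73 + 0.1047·78 + 1.1869·89 + 0.0665·33 + 0.1094·7 = 128.6546
  x_4 = 0.0799·27 + 0.0343·73 + 0.0316·78 + 0.1485·89 + 1.0819·33 + 0.0496·7 = 56.3970
  x_5 = 0.0619·27 + 0.1310·73 + 0.0973·78 + 0.1495·89 + 0.1833·33 + 1.1964·7 = 46.5580
Output multipliers (column sums of L):
  Chemicals: 1.7536
  Services: 1.6603
  Textiles: 1.6186
  Mining: 1.8267
  Electronics: 1.7440
  Transport: 1.8719

Transport (1.8719)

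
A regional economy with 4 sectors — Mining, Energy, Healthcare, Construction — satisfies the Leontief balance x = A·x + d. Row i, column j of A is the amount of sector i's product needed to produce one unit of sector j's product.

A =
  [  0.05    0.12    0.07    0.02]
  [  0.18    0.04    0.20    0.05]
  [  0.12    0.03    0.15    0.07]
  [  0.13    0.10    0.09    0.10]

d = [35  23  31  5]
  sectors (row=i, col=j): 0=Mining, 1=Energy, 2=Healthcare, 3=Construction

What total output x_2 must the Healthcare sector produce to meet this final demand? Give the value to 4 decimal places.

46.3090

Form M = I − A:
  [  0.95   -0.12   -0.07   -0.02]
  [ -0.18    0.96   -0.20   -0.05]
  [ -0.12   -0.03    0.85   -0.07]
  [ -0.13   -0.10   -0.09    0.90]
Leontief inverse L = M⁻¹:
  [  1.1026    0.1463    0.1298    0.0427]
  [  0.2553    1.0918    0.2873    0.0887]
  [  0.1816    0.0715    1.2191    0.1028]
  [  0.2058    0.1496    0.1726    1.1374]
Total output x = L · d:
  x_0 = 1.1026·35 + 0.1463·23 + 0.1298·31 + 0.0427·5 = 46.1924
  x_1 = 0.2553·35 + 1.0918·23 + 0.2873·31 + 0.0887·5 = 43.3963
  x_2 = 0.1816·35 + 0.0715·23 + 1.2191·31 + 0.1028·5 = 46.3090
  x_3 = 0.2058·35 + 0.1496·23 + 0.1726·31 + 1.1374·5 = 21.6805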